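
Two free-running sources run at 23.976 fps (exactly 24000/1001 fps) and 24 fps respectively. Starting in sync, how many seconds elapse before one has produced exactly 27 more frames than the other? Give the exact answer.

The gap grows by |24 − 24000/1001| = 24/1001 frames per second.
Time for a 27-frame gap: 27 ÷ (24/1001) = 1126.125 s.

1126.125 seconds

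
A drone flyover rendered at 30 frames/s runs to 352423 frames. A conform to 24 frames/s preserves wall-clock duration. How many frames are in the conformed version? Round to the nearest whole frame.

281938 frames

Frames at target rate = 352423 × (24) / (30) = 1409692/5 ≈ 281938.400.
Nearest whole frame: 281938.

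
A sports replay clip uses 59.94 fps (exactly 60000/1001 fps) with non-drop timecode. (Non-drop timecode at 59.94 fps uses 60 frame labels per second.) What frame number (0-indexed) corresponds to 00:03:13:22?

11602

Total seconds to the label: (0 × 3600 + 3 × 60 + 13) = 193.
Frame index = 193 × 60 + 22 = 11602.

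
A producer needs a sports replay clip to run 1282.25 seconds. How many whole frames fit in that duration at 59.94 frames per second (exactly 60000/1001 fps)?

76858 frames

Frames = 1282.25 × 60000/1001 = 76935000/1001 ≈ 76858.1419.
Complete frames: 76858.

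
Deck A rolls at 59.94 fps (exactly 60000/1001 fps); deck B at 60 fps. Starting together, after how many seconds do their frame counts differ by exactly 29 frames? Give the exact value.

29029/60 seconds

The gap grows by |60 − 60000/1001| = 60/1001 frames per second.
Time for a 29-frame gap: 29 ÷ (60/1001) = 29029/60 s.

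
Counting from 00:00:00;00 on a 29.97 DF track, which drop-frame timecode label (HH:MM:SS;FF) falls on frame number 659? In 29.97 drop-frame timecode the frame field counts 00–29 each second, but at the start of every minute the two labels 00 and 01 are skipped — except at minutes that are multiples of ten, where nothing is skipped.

00:00:21;29

Ten DF minutes hold 17982 frames, so frame 659 lies in block 0 (frames 0–17981) with 659 frames into that block.
The block's first minute is 1800 frames and the rest 1798 each; 659 frames reaches minute 0, so 0 × 18 + 0 × 2 = 0 labels have been skipped so far.
Adding those back, label number 659 + 0 = 659 at 30 labels/s is 21 s + 29 f = 0 h 0 min 21 s frame 29, i.e. 00:00:21;29.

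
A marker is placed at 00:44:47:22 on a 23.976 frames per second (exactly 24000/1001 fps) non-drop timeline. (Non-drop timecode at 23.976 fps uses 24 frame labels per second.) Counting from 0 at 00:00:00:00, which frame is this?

64510

Total seconds to the label: (0 × 3600 + 44 × 60 + 47) = 2687.
Frame index = 2687 × 24 + 22 = 64510.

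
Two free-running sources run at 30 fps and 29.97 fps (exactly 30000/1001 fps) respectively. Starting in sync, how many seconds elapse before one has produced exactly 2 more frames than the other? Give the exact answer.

1001/15 seconds

The gap grows by |30000/1001 − 30| = 30/1001 frames per second.
Time for a 2-frame gap: 2 ÷ (30/1001) = 1001/15 s.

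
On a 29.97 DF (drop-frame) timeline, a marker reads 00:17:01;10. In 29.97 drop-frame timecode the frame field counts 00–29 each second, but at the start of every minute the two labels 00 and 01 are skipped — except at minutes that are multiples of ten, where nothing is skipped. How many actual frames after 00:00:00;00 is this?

Complete 10-minute blocks: 1, each 17982 frames → 17982.
Remaining 7 whole minutes in the current block: 1800 + 6 × 1798 = 12588 frames.
Within the current minute: 1 × 30 + 10 − 2 = 38 (labels ;00/;01 skipped at this minute). Total = 17982 + 12588 + 38 = 30608.

30608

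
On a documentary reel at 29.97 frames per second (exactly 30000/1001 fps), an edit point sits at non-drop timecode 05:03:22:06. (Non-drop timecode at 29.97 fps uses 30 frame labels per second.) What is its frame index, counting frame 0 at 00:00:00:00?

Total seconds to the label: (5 × 3600 + 3 × 60 + 22) = 18202.
Frame index = 18202 × 30 + 6 = 546066.

frame 546066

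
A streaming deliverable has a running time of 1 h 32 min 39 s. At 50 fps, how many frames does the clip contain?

1 h 32 min 39 s = 5559 s.
Frames = 5559 × 50 = 277950.

277950 frames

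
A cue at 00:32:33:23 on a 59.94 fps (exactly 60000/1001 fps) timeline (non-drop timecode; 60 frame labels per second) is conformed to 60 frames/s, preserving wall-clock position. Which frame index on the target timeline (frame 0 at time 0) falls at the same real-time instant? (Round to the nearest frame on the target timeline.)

frame 117320

Source frame index: (0×3600 + 32×60 + 33) × 60 + 23 = 117203.
Real time: 117203 / (60000/1001) = 117320203/60000 s.
Target frame: (117320203/60000) × (60) = 117320203/1000 ≈ 117320.203 → 117320.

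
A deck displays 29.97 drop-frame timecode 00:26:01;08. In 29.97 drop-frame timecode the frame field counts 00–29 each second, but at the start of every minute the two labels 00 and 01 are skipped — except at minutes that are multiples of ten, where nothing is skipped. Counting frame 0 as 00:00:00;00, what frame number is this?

As if non-drop at 30 labels/s: (0 × 3600 + 26 × 60 + 1) × 30 + 8 = 46838.
Minute boundaries passed: 26; those not divisible by 10: 26 − 2 = 24; dropped labels = 2 × 24 = 48.
Actual frame index = 46838 − 48 = 46790.

46790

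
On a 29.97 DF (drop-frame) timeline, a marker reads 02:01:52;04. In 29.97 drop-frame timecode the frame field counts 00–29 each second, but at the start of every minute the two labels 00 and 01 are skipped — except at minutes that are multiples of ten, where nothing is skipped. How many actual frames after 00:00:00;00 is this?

Complete 10-minute blocks: 12, each 17982 frames → 215784.
Remaining 1 whole minute in the current block: 1800 + 0 × 1798 = 1800 frames.
Within the current minute: 52 × 30 + 4 − 2 = 1562 (labels ;00/;01 skipped at this minute). Total = 215784 + 1800 + 1562 = 219146.

219146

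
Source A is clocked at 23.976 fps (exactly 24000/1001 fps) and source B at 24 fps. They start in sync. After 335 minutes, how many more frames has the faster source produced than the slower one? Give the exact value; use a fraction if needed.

482400/1001 frames

335 min = 20100 s.
A emits 24000/1001 × 20100 = 482400000/1001 frames; B emits 24 × 20100 = 482400.
Difference = 482400/1001 frames (≈ 481.9181); B is ahead of A.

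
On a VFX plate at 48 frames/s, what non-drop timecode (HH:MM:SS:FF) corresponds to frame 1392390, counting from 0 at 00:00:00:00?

1392390 ÷ 48 = 29008 full seconds, remainder 6 frames.
29008 s = 8 h 3 min 28 s.
Timecode: 08:03:28:06.

08:03:28:06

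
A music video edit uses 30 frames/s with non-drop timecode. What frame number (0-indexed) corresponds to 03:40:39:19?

Total seconds to the label: (3 × 3600 + 40 × 60 + 39) = 13239.
Frame index = 13239 × 30 + 19 = 397189.

frame 397189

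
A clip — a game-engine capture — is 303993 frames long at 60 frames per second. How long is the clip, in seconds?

Running time = 303993 / (60) = 5066.55 s.

5066.55 seconds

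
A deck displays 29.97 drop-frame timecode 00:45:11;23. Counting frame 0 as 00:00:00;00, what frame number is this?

Complete 10-minute blocks: 4, each 17982 frames → 71928.
Remaining 5 whole minutes in the current block: 1800 + 4 × 1798 = 8992 frames.
Within the current minute: 11 × 30 + 23 − 2 = 351 (labels ;00/;01 skipped at this minute). Total = 71928 + 8992 + 351 = 81271.

81271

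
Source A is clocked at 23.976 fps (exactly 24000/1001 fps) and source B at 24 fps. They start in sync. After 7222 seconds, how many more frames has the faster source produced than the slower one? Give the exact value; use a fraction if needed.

173328/1001 frames

A emits 24000/1001 × 7222 = 173328000/1001 frames; B emits 24 × 7222 = 173328.
Difference = 173328/1001 frames (≈ 173.1548); B is ahead of A.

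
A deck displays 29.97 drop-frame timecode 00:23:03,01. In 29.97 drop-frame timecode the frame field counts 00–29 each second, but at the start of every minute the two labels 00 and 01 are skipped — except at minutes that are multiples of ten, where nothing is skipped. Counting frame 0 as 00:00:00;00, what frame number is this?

As if non-drop at 30 labels/s: (0 × 3600 + 23 × 60 + 3) × 30 + 1 = 41491.
Minute boundaries passed: 23; those not divisible by 10: 23 − 2 = 21; dropped labels = 2 × 21 = 42.
Actual frame index = 41491 − 42 = 41449.

41449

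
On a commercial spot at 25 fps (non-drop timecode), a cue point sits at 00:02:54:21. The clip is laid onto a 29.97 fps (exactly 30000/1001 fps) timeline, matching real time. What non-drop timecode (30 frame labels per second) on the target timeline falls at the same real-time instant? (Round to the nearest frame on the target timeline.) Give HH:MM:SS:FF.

Source frame index: (0×3600 + 2×60 + 54) × 25 + 21 = 4371.
Real time: 4371 / (25) = 4371/25 s.
Target frame: (4371/25) × (30000/1001) = 5245200/1001 ≈ 5239.960 → 5240.
At 30 labels/s: frame 5240 → 00:02:54:20.

00:02:54:20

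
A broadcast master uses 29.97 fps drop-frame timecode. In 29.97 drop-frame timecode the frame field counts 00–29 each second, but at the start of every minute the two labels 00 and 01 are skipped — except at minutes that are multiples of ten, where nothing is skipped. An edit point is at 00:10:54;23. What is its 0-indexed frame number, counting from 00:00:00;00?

19625

Complete 10-minute blocks: 1, each 17982 frames → 17982.
Remaining 0 whole minutes in the current block: 0 frames.
Within the current minute: 54 × 30 + 23 = 1643. Total = 17982 + 0 + 1643 = 19625.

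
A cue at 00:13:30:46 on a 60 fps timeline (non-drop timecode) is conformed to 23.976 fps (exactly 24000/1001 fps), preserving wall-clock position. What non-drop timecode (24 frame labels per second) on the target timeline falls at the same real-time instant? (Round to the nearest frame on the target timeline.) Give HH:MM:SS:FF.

Source frame index: (0×3600 + 13×60 + 30) × 60 + 46 = 48646.
Real time: 48646 / (60) = 24323/30 s.
Target frame: (24323/30) × (24000/1001) = 1496800/77 ≈ 19438.961 → 19439.
At 24 labels/s: frame 19439 → 00:13:29:23.

00:13:29:23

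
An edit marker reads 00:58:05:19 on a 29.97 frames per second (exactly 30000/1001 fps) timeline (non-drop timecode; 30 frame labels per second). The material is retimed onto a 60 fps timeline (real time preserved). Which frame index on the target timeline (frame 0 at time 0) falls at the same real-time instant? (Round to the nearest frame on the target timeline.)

Source frame index: (0×3600 + 58×60 + 5) × 30 + 19 = 104569.
Real time: 104569 / (30000/1001) = 104673569/30000 s.
Target frame: (104673569/30000) × (60) = 104673569/500 ≈ 209347.138 → 209347.

frame 209347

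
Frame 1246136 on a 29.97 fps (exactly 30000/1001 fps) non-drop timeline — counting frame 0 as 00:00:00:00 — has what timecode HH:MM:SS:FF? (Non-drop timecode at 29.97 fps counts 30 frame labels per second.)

1246136 ÷ 30 = 41537 full seconds, remainder 26 frames.
41537 s = 11 h 32 min 17 s.
Timecode: 11:32:17:26.

11:32:17:26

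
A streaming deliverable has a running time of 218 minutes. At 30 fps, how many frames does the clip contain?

218 min = 13080 s.
Frames = 13080 × 30 = 392400.

392400 frames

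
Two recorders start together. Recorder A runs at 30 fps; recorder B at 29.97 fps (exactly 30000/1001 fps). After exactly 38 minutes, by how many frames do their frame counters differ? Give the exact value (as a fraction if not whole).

38 min = 2280 s.
A emits 30 × 2280 = 68400 frames; B emits 30000/1001 × 2280 = 68400000/1001.
Difference = 68400/1001 frames (≈ 68.3317); B is behind A.

68400/1001 frames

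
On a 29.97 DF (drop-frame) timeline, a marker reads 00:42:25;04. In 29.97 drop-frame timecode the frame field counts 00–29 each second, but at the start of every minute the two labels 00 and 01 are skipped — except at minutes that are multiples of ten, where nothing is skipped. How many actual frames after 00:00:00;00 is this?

As if non-drop at 30 labels/s: (0 × 3600 + 42 × 60 + 25) × 30 + 4 = 76354.
Minute boundaries passed: 42; those not divisible by 10: 42 − 4 = 38; dropped labels = 2 × 38 = 76.
Actual frame index = 76354 − 76 = 76278.

76278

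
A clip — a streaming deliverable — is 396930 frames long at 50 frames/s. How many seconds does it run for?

Running time = 396930 / (50) = 7938.6 s.

7938.6 seconds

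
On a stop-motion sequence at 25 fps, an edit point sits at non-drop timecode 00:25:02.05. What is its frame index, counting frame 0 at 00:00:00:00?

Total seconds to the label: (0 × 3600 + 25 × 60 + 2) = 1502.
Frame index = 1502 × 25 + 5 = 37555.

37555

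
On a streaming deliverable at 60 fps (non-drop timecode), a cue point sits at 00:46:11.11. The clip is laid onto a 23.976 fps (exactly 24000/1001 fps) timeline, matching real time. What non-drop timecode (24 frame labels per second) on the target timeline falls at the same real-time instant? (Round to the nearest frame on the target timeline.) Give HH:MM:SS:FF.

00:46:08:10

Source frame index: (0×3600 + 46×60 + 11) × 60 + 11 = 166271.
Real time: 166271 / (60) = 166271/60 s.
Target frame: (166271/60) × (24000/1001) = 9501200/143 ≈ 66441.958 → 66442.
At 24 labels/s: frame 66442 → 00:46:08:10.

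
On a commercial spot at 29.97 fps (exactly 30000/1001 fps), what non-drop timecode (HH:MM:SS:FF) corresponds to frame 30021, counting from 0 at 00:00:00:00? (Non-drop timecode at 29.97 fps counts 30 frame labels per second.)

30021 ÷ 30 = 1000 full seconds, remainder 21 frames.
1000 s = 0 h 16 min 40 s.
Timecode: 00:16:40:21.

00:16:40:21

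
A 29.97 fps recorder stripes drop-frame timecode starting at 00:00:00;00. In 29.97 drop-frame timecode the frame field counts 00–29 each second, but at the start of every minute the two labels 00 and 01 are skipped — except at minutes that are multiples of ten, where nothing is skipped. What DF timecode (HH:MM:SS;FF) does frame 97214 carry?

00:54:03;22

Ten DF minutes hold 17982 frames, so frame 97214 lies in block 5 (frames 89910–107891) with 7304 frames into that block.
The block's first minute is 1800 frames and the rest 1798 each; 7304 frames reaches minute 4, so 5 × 18 + 4 × 2 = 98 labels have been skipped so far.
Adding those back, label number 97214 + 98 = 97312 at 30 labels/s is 3243 s + 22 f = 0 h 54 min 3 s frame 22, i.e. 00:54:03;22.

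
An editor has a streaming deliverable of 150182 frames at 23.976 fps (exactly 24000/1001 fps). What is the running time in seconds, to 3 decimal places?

Running time = 150182 × 1001/24000 = 75166091/12000 s ≈ 6263.841 s.

6263.841 seconds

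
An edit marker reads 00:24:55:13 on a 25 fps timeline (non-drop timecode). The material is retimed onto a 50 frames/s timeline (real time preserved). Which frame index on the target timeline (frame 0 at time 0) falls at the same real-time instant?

Source frame index: (0×3600 + 24×60 + 55) × 25 + 13 = 37388.
Real time: 37388 / (25) = 37388/25 s.
Target frame: (37388/25) × (50) = 74776.

frame 74776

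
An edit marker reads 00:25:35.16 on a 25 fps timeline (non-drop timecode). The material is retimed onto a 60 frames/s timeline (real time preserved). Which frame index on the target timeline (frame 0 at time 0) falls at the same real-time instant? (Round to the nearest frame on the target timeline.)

Source frame index: (0×3600 + 25×60 + 35) × 25 + 16 = 38391.
Real time: 38391 / (25) = 38391/25 s.
Target frame: (38391/25) × (60) = 460692/5 ≈ 92138.400 → 92138.

frame 92138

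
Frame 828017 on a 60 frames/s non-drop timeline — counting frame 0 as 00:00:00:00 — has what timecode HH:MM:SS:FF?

828017 ÷ 60 = 13800 full seconds, remainder 17 frames.
13800 s = 3 h 50 min 0 s.
Timecode: 03:50:00:17.

03:50:00:17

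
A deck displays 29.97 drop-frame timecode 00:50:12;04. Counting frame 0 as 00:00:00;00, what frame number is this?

As if non-drop at 30 labels/s: (0 × 3600 + 50 × 60 + 12) × 30 + 4 = 90364.
Minute boundaries passed: 50; those not divisible by 10: 50 − 5 = 45; dropped labels = 2 × 45 = 90.
Actual frame index = 90364 − 90 = 90274.

90274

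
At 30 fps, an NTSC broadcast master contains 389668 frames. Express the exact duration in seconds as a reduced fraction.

Running time = 389668 ÷ (30) = 389668 × 1/30 = 194834/15 s.

194834/15 seconds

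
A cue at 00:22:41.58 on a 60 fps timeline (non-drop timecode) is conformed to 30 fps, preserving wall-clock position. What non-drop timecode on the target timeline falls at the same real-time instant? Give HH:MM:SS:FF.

Source frame index: (0×3600 + 22×60 + 41) × 60 + 58 = 81718.
Real time: 81718 / (60) = 40859/30 s.
Target frame: (40859/30) × (30) = 40859.
At 30 labels/s: frame 40859 → 00:22:41:29.

00:22:41:29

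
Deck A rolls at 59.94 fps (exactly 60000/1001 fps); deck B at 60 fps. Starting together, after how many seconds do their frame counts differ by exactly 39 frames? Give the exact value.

650.65 seconds

The gap grows by |60 − 60000/1001| = 60/1001 frames per second.
Time for a 39-frame gap: 39 ÷ (60/1001) = 650.65 s.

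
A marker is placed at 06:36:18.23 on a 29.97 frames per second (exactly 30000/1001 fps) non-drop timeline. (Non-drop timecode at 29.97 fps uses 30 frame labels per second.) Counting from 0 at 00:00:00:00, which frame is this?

Total seconds to the label: (6 × 3600 + 36 × 60 + 18) = 23778.
Frame index = 23778 × 30 + 23 = 713363.

frame 713363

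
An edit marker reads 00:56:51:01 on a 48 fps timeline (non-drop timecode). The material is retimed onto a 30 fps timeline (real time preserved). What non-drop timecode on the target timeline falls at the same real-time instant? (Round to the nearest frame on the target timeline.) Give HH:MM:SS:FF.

00:56:51:01

Source frame index: (0×3600 + 56×60 + 51) × 48 + 1 = 163729.
Real time: 163729 / (48) = 163729/48 s.
Target frame: (163729/48) × (30) = 818645/8 ≈ 102330.625 → 102331.
At 30 labels/s: frame 102331 → 00:56:51:01.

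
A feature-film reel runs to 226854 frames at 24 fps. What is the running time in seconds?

9452.25 seconds

Running time = 226854 / (24) = 9452.25 s.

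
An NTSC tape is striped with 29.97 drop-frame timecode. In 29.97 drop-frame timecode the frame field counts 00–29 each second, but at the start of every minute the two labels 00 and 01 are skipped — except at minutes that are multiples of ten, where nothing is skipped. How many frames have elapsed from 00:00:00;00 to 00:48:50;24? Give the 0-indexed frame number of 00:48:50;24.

87836

Complete 10-minute blocks: 4, each 17982 frames → 71928.
Remaining 8 whole minutes in the current block: 1800 + 7 × 1798 = 14386 frames.
Within the current minute: 50 × 30 + 24 − 2 = 1522 (labels ;00/;01 skipped at this minute). Total = 71928 + 14386 + 1522 = 87836.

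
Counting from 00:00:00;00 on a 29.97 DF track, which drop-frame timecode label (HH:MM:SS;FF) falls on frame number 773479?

07:10:08;13

Each 10-minute DF block holds 10 × 60 × 30 − 9 × 2 = 17982 frames. 773479 ÷ 17982 → 43 full blocks, remainder 253.
Within the partial block the first minute is 1800 frames and each further minute 1798, so 0 further minute boundaries passed. Total skipped labels = 18 × 43 + 2 × 0 = 774.
Non-drop label index = 773479 + 774 = 774253; at 30 labels/s that is 07:10:08:13, i.e. DF 07:10:08;13.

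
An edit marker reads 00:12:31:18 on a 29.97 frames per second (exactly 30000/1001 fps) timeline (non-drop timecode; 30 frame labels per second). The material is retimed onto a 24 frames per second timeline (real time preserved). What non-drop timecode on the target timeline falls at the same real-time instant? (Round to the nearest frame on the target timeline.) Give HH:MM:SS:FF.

00:12:32:08

Source frame index: (0×3600 + 12×60 + 31) × 30 + 18 = 22548.
Real time: 22548 / (30000/1001) = 1880879/2500 s.
Target frame: (1880879/2500) × (24) = 11285274/625 ≈ 18056.438 → 18056.
At 24 labels/s: frame 18056 → 00:12:32:08.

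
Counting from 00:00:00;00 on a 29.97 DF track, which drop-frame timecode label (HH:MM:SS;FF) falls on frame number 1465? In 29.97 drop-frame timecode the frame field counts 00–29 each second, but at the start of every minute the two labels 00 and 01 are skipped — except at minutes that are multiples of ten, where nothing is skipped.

Each 10-minute DF block holds 10 × 60 × 30 − 9 × 2 = 17982 frames. 1465 ÷ 17982 → 0 full blocks, remainder 1465.
Within the partial block the first minute is 1800 frames and each further minute 1798, so 0 further minute boundaries passed. Total skipped labels = 18 × 0 + 2 × 0 = 0.
Non-drop label index = 1465 + 0 = 1465; at 30 labels/s that is 00:00:48:25, i.e. DF 00:00:48;25.

00:00:48;25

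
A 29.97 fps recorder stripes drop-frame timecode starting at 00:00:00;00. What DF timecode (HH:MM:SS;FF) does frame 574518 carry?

Ten DF minutes hold 17982 frames, so frame 574518 lies in block 31 (frames 557442–575423) with 17076 frames into that block.
The block's first minute is 1800 frames and the rest 1798 each; 17076 frames reaches minute 9, so 31 × 18 + 9 × 2 = 576 labels have been skipped so far.
Adding those back, label number 574518 + 576 = 575094 at 30 labels/s is 19169 s + 24 f = 5 h 19 min 29 s frame 24, i.e. 05:19:29;24.

05:19:29;24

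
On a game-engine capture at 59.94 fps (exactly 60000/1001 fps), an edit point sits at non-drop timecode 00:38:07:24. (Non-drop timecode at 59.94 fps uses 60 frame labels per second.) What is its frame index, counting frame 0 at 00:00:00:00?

Total seconds to the label: (0 × 3600 + 38 × 60 + 7) = 2287.
Frame index = 2287 × 60 + 24 = 137244.

frame 137244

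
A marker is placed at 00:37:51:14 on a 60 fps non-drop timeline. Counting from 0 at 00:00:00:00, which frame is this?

136274

Total seconds to the label: (0 × 3600 + 37 × 60 + 51) = 2271.
Frame index = 2271 × 60 + 14 = 136274.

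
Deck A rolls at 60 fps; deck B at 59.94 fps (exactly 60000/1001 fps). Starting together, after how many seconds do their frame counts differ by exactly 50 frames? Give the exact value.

5005/6 seconds

The gap grows by |60000/1001 − 60| = 60/1001 frames per second.
Time for a 50-frame gap: 50 ÷ (60/1001) = 5005/6 s.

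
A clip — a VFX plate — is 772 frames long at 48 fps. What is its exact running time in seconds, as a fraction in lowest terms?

Running time = 772 ÷ (48) = 772 × 1/48 = 193/12 s.

193/12 seconds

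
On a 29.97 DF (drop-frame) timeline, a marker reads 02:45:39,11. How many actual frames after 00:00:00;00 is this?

297883

As if non-drop at 30 labels/s: (2 × 3600 + 45 × 60 + 39) × 30 + 11 = 298181.
Minute boundaries passed: 165; those not divisible by 10: 165 − 16 = 149; dropped labels = 2 × 149 = 298.
Actual frame index = 298181 − 298 = 297883.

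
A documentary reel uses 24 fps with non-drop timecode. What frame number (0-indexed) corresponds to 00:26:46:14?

frame 38558

Total seconds to the label: (0 × 3600 + 26 × 60 + 46) = 1606.
Frame index = 1606 × 24 + 14 = 38558.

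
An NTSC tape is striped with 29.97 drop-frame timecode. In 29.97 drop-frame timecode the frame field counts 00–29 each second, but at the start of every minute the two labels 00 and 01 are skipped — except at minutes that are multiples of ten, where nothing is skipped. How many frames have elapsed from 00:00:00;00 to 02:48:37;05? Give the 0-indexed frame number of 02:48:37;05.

As if non-drop at 30 labels/s: (2 × 3600 + 48 × 60 + 37) × 30 + 5 = 303515.
Minute boundaries passed: 168; those not divisible by 10: 168 − 16 = 152; dropped labels = 2 × 152 = 304.
Actual frame index = 303515 − 304 = 303211.

303211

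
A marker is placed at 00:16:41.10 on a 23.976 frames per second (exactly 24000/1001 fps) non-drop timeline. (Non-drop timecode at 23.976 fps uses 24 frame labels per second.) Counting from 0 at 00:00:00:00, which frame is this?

Total seconds to the label: (0 × 3600 + 16 × 60 + 41) = 1001.
Frame index = 1001 × 24 + 10 = 24034.

24034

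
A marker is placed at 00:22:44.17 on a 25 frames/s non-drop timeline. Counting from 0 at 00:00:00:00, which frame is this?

Total seconds to the label: (0 × 3600 + 22 × 60 + 44) = 1364.
Frame index = 1364 × 25 + 17 = 34117.

frame 34117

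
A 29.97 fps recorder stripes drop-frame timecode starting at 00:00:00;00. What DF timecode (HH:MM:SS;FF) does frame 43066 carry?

Each 10-minute DF block holds 10 × 60 × 30 − 9 × 2 = 17982 frames. 43066 ÷ 17982 → 2 full blocks, remainder 7102.
Within the partial block the first minute is 1800 frames and each further minute 1798, so 3 further minute boundaries passed. Total skipped labels = 18 × 2 + 2 × 3 = 42.
Non-drop label index = 43066 + 42 = 43108; at 30 labels/s that is 00:23:56:28, i.e. DF 00:23:56;28.

00:23:56;28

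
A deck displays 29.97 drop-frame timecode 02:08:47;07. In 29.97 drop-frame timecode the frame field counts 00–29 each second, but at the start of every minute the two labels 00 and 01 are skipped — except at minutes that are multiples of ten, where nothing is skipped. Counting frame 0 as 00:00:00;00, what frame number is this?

231585

As if non-drop at 30 labels/s: (2 × 3600 + 8 × 60 + 47) × 30 + 7 = 231817.
Minute boundaries passed: 128; those not divisible by 10: 128 − 12 = 116; dropped labels = 2 × 116 = 232.
Actual frame index = 231817 − 232 = 231585.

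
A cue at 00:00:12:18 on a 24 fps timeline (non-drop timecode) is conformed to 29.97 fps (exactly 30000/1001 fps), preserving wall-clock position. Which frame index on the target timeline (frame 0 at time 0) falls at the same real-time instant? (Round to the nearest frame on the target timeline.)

Source frame index: (0×3600 + 0×60 + 12) × 24 + 18 = 306.
Real time: 306 / (24) = 51/4 s.
Target frame: (51/4) × (30000/1001) = 382500/1001 ≈ 382.118 → 382.

frame 382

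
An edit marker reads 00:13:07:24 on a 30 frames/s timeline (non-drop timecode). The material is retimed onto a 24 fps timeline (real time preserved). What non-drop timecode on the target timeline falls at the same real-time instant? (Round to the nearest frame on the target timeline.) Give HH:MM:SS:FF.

Source frame index: (0×3600 + 13×60 + 7) × 30 + 24 = 23634.
Real time: 23634 / (30) = 3939/5 s.
Target frame: (3939/5) × (24) = 94536/5 ≈ 18907.200 → 18907.
At 24 labels/s: frame 18907 → 00:13:07:19.

00:13:07:19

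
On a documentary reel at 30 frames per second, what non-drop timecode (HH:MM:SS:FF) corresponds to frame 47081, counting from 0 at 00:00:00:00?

00:26:09:11

47081 ÷ 30 = 1569 full seconds, remainder 11 frames.
1569 s = 0 h 26 min 9 s.
Timecode: 00:26:09:11.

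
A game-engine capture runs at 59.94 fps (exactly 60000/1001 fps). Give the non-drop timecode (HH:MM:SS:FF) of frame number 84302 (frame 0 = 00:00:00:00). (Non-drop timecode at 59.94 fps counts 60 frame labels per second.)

00:23:25:02

84302 ÷ 60 = 1405 full seconds, remainder 2 frames.
1405 s = 0 h 23 min 25 s.
Timecode: 00:23:25:02.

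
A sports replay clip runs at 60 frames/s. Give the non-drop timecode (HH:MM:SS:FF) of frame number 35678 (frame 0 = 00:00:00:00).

00:09:54:38

35678 ÷ 60 = 594 full seconds, remainder 38 frames.
594 s = 0 h 9 min 54 s.
Timecode: 00:09:54:38.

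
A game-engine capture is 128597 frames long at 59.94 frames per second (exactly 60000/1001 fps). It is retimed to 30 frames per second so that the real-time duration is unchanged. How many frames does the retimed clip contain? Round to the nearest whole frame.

Frames at target rate = 128597 × (30) / (60000/1001) = 128725597/2000 ≈ 64362.798.
Nearest whole frame: 64363.

64363 frames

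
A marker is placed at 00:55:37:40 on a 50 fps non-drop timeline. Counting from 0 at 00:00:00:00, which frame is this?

Total seconds to the label: (0 × 3600 + 55 × 60 + 37) = 3337.
Frame index = 3337 × 50 + 40 = 166890.

frame 166890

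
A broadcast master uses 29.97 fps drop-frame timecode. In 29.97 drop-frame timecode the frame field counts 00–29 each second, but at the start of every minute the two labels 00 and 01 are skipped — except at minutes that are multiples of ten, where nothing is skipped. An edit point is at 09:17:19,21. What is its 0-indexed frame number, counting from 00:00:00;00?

As if non-drop at 30 labels/s: (9 × 3600 + 17 × 60 + 19) × 30 + 21 = 1003191.
Minute boundaries passed: 557; those not divisible by 10: 557 − 55 = 502; dropped labels = 2 × 502 = 1004.
Actual frame index = 1003191 − 1004 = 1002187.

1002187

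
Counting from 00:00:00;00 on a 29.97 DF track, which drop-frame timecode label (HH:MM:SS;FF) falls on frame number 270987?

Ten DF minutes hold 17982 frames, so frame 270987 lies in block 15 (frames 269730–287711) with 1257 frames into that block.
The block's first minute is 1800 frames and the rest 1798 each; 1257 frames reaches minute 0, so 15 × 18 + 0 × 2 = 270 labels have been skipped so far.
Adding those back, label number 270987 + 270 = 271257 at 30 labels/s is 9041 s + 27 f = 2 h 30 min 41 s frame 27, i.e. 02:30:41;27.

02:30:41;27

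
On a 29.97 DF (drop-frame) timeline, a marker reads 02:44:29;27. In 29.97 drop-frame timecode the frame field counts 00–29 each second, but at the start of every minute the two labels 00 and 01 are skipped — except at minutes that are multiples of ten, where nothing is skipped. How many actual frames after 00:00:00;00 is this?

As if non-drop at 30 labels/s: (2 × 3600 + 44 × 60 + 29) × 30 + 27 = 296097.
Minute boundaries passed: 164; those not divisible by 10: 164 − 16 = 148; dropped labels = 2 × 148 = 296.
Actual frame index = 296097 − 296 = 295801.

295801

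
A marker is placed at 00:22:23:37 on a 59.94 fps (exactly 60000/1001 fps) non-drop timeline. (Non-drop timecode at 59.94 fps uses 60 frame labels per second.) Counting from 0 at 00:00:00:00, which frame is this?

Total seconds to the label: (0 × 3600 + 22 × 60 + 23) = 1343.
Frame index = 1343 × 60 + 37 = 80617.

80617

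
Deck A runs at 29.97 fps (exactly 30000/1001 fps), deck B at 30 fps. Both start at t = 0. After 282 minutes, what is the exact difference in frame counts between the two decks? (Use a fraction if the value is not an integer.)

282 min = 16920 s.
A emits 30000/1001 × 16920 = 507600000/1001 frames; B emits 30 × 16920 = 507600.
Difference = 507600/1001 frames (≈ 507.0929); B is ahead of A.

507600/1001 frames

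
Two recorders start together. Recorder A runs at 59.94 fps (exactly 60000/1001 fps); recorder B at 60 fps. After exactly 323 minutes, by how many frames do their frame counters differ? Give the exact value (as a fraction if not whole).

323 min = 19380 s.
A emits 60000/1001 × 19380 = 1162800000/1001 frames; B emits 60 × 19380 = 1162800.
Difference = 1162800/1001 frames (≈ 1161.6384); B is ahead of A.

1162800/1001 frames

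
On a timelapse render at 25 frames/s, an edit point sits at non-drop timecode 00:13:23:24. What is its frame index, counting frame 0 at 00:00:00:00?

frame 20099

Total seconds to the label: (0 × 3600 + 13 × 60 + 23) = 803.
Frame index = 803 × 25 + 24 = 20099.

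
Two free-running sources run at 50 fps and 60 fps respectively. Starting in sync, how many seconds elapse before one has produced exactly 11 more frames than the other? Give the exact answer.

The gap grows by |60 − 50| = 10 frames per second.
Time for a 11-frame gap: 11 ÷ (10) = 1.1 s.

1.1 seconds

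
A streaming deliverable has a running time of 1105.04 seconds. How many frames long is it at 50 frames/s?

Frames = 1105.04 × 50 = 55252.

55252 frames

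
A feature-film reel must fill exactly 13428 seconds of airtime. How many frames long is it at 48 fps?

Frames = 13428 × 48 = 644544.

644544 frames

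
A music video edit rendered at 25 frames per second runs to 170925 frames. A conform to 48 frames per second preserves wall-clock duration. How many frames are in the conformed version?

Target frames = source frames × (target rate / source rate) = 170925 × (48)/(25) = 170925 × 48/25 = 328176.

328176 frames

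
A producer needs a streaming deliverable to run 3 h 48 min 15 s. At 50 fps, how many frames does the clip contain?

3 h 48 min 15 s = 13695 s.
Frames = 13695 × 50 = 684750.

684750 frames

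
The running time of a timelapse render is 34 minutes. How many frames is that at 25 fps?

51000 frames

34 min = 2040 s.
Frames = 2040 × 25 = 51000.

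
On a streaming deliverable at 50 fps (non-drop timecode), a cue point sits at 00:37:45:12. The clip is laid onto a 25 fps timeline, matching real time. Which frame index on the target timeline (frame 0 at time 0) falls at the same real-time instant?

Source frame index: (0×3600 + 37×60 + 45) × 50 + 12 = 113262.
Real time: 113262 / (50) = 56631/25 s.
Target frame: (56631/25) × (25) = 56631.

frame 56631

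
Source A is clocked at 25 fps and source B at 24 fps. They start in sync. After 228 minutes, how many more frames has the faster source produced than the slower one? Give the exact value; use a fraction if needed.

13680 frames

228 min = 13680 s.
A emits 25 × 13680 = 342000 frames; B emits 24 × 13680 = 328320.
Difference = 13680 frames; B is behind A.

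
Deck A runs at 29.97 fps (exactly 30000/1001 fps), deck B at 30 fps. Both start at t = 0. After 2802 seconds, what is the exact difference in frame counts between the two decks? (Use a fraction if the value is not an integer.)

84060/1001 frames

A emits 30000/1001 × 2802 = 84060000/1001 frames; B emits 30 × 2802 = 84060.
Difference = 84060/1001 frames (≈ 83.9760); B is ahead of A.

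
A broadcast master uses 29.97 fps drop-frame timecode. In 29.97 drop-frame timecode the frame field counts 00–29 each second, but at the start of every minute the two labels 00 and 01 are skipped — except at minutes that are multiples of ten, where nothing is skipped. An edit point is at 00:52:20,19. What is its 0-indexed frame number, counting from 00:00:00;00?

94125

As if non-drop at 30 labels/s: (0 × 3600 + 52 × 60 + 20) × 30 + 19 = 94219.
Minute boundaries passed: 52; those not divisible by 10: 52 − 5 = 47; dropped labels = 2 × 47 = 94.
Actual frame index = 94219 − 94 = 94125.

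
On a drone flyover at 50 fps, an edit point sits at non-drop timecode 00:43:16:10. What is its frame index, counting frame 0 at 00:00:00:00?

Total seconds to the label: (0 × 3600 + 43 × 60 + 16) = 2596.
Frame index = 2596 × 50 + 10 = 129810.

frame 129810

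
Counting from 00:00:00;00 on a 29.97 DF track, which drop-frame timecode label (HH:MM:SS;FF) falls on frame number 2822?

Each 10-minute DF block holds 10 × 60 × 30 − 9 × 2 = 17982 frames. 2822 ÷ 17982 → 0 full blocks, remainder 2822.
Within the partial block the first minute is 1800 frames and each further minute 1798, so 1 further minute boundary passed. Total skipped labels = 18 × 0 + 2 × 1 = 2.
Non-drop label index = 2822 + 2 = 2824; at 30 labels/s that is 00:01:34:04, i.e. DF 00:01:34;04.

00:01:34;04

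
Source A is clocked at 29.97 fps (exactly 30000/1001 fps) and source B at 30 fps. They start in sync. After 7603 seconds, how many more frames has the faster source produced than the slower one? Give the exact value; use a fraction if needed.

228090/1001 frames

A emits 30000/1001 × 7603 = 228090000/1001 frames; B emits 30 × 7603 = 228090.
Difference = 228090/1001 frames (≈ 227.8621); B is ahead of A.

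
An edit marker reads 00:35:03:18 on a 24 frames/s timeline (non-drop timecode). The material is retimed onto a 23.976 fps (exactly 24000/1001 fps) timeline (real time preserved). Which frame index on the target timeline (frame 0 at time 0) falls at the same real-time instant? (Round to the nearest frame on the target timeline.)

Source frame index: (0×3600 + 35×60 + 3) × 24 + 18 = 50490.
Real time: 50490 / (24) = 8415/4 s.
Target frame: (8415/4) × (24000/1001) = 4590000/91 ≈ 50439.560 → 50440.

frame 50440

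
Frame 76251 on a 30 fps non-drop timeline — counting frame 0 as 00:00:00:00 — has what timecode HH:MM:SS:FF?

76251 ÷ 30 = 2541 full seconds, remainder 21 frames.
2541 s = 0 h 42 min 21 s.
Timecode: 00:42:21:21.

00:42:21:21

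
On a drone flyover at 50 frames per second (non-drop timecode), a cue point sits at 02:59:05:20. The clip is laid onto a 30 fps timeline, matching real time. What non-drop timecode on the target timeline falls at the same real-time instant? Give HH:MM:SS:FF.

02:59:05:12

Source frame index: (2×3600 + 59×60 + 5) × 50 + 20 = 537270.
Real time: 537270 / (50) = 53727/5 s.
Target frame: (53727/5) × (30) = 322362.
At 30 labels/s: frame 322362 → 02:59:05:12.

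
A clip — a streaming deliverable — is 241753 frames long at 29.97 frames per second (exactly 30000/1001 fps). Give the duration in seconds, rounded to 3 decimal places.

8066.492 seconds

Running time = 241753 × 1001/30000 = 241994753/30000 s ≈ 8066.492 s.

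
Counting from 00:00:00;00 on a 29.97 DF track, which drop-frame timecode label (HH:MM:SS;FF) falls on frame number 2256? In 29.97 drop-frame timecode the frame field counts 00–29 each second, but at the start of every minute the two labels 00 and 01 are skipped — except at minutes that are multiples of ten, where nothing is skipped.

00:01:15;08

Each 10-minute DF block holds 10 × 60 × 30 − 9 × 2 = 17982 frames. 2256 ÷ 17982 → 0 full blocks, remainder 2256.
Within the partial block the first minute is 1800 frames and each further minute 1798, so 1 further minute boundary passed. Total skipped labels = 18 × 0 + 2 × 1 = 2.
Non-drop label index = 2256 + 2 = 2258; at 30 labels/s that is 00:01:15:08, i.e. DF 00:01:15;08.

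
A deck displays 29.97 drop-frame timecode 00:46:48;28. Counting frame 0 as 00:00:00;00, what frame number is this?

84184

As if non-drop at 30 labels/s: (0 × 3600 + 46 × 60 + 48) × 30 + 28 = 84268.
Minute boundaries passed: 46; those not divisible by 10: 46 − 4 = 42; dropped labels = 2 × 42 = 84.
Actual frame index = 84268 − 84 = 84184.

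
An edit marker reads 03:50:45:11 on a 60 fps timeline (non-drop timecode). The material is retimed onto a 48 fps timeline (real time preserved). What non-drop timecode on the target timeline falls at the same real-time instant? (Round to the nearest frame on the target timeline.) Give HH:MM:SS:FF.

Source frame index: (3×3600 + 50×60 + 45) × 60 + 11 = 830711.
Real time: 830711 / (60) = 830711/60 s.
Target frame: (830711/60) × (48) = 3322844/5 ≈ 664568.800 → 664569.
At 48 labels/s: frame 664569 → 03:50:45:09.

03:50:45:09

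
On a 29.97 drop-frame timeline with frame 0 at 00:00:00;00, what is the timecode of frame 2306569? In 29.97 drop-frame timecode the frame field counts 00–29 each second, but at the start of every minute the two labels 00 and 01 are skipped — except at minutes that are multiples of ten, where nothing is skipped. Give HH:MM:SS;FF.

Each 10-minute DF block holds 10 × 60 × 30 − 9 × 2 = 17982 frames. 2306569 ÷ 17982 → 128 full blocks, remainder 4873.
Within the partial block the first minute is 1800 frames and each further minute 1798, so 2 further minute boundaries passed. Total skipped labels = 18 × 128 + 2 × 2 = 2308.
Non-drop label index = 2306569 + 2308 = 2308877; at 30 labels/s that is 21:22:42:17, i.e. DF 21:22:42;17.

21:22:42;17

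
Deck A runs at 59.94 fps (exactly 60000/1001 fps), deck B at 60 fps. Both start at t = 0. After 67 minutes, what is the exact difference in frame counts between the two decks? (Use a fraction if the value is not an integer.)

241200/1001 frames

67 min = 4020 s.
A emits 60000/1001 × 4020 = 241200000/1001 frames; B emits 60 × 4020 = 241200.
Difference = 241200/1001 frames (≈ 240.9590); B is ahead of A.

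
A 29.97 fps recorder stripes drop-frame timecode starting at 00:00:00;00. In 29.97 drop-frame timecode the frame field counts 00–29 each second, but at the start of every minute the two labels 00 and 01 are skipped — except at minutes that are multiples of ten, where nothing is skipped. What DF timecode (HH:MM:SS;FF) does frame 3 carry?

Ten DF minutes hold 17982 frames, so frame 3 lies in block 0 (frames 0–17981) with 3 frames into that block.
The block's first minute is 1800 frames and the rest 1798 each; 3 frames reaches minute 0, so 0 × 18 + 0 × 2 = 0 labels have been skipped so far.
Adding those back, label number 3 + 0 = 3 at 30 labels/s is 0 s + 3 f = 0 h 0 min 0 s frame 3, i.e. 00:00:00;03.

00:00:00;03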